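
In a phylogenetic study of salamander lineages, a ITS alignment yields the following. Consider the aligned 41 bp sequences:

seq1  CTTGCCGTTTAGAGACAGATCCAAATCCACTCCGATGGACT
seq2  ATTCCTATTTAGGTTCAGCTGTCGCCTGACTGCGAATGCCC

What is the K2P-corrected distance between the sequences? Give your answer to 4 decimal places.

0.8657

Of 41 sites, 8 differences are transitions and 13 are transversions, so P = 8/41 ≈ 0.195122 and Q = 13/41 ≈ 0.317073.
Under the Kimura two-parameter model, d = −½ ln(1 − 2P − Q) − ¼ ln(1 − 2Q).
1 − 2P − Q = 0.292683, giving −½ ln(0.292683) = 0.614333.
1 − 2Q = 0.365854, giving −¼ ln(0.365854) = 0.251380.
d = 0.614333 + 0.251380 = 0.865713.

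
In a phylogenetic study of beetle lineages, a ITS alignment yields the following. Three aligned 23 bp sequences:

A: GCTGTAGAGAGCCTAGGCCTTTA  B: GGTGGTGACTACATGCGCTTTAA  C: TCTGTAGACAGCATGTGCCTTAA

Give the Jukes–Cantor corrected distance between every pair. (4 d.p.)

d(A,B) = 0.7614, d(A,C) = 0.3206, d(B,C) = 0.4674

A–B: 11/23 sites differ → p ≈ 0.478261, d = −0.75 ln(1 − 0.637681) = 0.761423 ≈ 0.7614.
A–C: 6/23 sites differ → p ≈ 0.26087, d = −0.75 ln(1 − 0.347827) = 0.320584 ≈ 0.3206.
B–C: 8/23 sites differ → p ≈ 0.347826, d = −0.75 ln(1 − 0.463768) = 0.467391 ≈ 0.4674.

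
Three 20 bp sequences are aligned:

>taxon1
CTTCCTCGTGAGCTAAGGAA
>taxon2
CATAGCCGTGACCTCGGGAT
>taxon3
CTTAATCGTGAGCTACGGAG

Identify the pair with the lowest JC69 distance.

taxon1 and taxon3

taxon1–taxon2: 8/20 differ, p = 0.400, d = 0.572.
taxon1–taxon3: 4/20 differ, p = 0.200, d = 0.233.
taxon2–taxon3: 7/20 differ, p = 0.350, d = 0.471.
The smallest distance is between taxon1 and taxon3.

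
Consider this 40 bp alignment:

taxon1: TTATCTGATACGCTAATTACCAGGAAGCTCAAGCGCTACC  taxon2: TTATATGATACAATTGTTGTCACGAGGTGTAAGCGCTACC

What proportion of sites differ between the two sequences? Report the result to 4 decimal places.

The sequences differ at 12 of 40 positions.
p = 12/40 = 0.3000.

0.3000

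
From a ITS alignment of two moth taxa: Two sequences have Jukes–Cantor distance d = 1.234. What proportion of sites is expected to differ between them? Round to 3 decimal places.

0.605

p = (3/4)(1 − e^(−4d/3)) = 0.75 × (1 − e^(-1.645333)) = 0.75 × (1 − 0.192948) = 0.605289.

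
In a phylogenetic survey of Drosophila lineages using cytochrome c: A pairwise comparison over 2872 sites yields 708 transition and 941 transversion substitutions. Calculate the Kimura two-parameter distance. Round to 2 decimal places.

1.13

P = 708/2872 ≈ 0.246518 and Q = 941/2872 ≈ 0.327646.
Under the Kimura two-parameter model, d = −½ ln(1 − 2P − Q) − ¼ ln(1 − 2Q).
1 − 2P − Q = 0.179318, giving −½ ln(0.179318) = 0.859297.
1 − 2Q = 0.344708, giving −¼ ln(0.344708) = 0.266264.
d = 0.859297 + 0.266264 = 1.125561.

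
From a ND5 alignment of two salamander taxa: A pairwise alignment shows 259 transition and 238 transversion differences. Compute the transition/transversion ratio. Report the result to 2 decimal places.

1.09

R = 259/238 = 1.088235… ≈ 1.09 (to 2 d.p.).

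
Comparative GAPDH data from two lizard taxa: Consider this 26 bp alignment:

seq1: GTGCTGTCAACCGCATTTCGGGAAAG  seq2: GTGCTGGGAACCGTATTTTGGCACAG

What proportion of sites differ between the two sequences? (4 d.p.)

The sequences differ at 6 of 26 positions (sites 7, 8, 14, 19, 22, 24).
p = 6/26 = 0.230769… ≈ 0.2308 (to 4 d.p.).

0.2308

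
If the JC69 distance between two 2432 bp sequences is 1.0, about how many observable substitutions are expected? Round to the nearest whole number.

Invert JC69: p = (3/4)(1 − e^(−4d/3)) = 0.75 × (1 − e^(-1.333333)) = 0.75 × (1 − 0.263597) = 0.552302.
Expected differing sites = pL ≈ 0.552302 × 2432 = 1343.198464 ≈ 1343.

1343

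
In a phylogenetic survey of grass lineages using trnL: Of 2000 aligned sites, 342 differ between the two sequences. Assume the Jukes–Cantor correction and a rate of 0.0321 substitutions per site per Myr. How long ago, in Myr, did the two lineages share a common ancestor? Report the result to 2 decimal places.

3.02

p = 342/2000 = 0.171.
d = −(3/4) ln(1 − 4p/3) = −0.75 ln(1 − 0.228) = −0.75 ln(0.772)
  = −0.75 × (-0.258771) = 0.194078 substitutions/site.
Under a molecular clock d = 2μt, so t = d/(2μ) = 0.194078 / (2 × 0.0321) = 3.02 Myr.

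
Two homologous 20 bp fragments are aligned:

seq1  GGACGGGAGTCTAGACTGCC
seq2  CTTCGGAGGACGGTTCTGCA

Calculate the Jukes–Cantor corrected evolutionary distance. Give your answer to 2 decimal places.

The sequences differ at 11 of 20 sites, so p = 11/20 = 0.55.
d = −(3/4) ln(1 − 4p/3) = −0.75 ln(1 − 0.733333) = −0.75 ln(0.266667)
  = −0.75 × (-1.321755) = 0.991316 substitutions/site.

0.99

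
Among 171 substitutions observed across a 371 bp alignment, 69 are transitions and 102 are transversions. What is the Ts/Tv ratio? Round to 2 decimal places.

R = 69/102 = 0.676470… ≈ 0.68 (to 2 d.p.).

0.68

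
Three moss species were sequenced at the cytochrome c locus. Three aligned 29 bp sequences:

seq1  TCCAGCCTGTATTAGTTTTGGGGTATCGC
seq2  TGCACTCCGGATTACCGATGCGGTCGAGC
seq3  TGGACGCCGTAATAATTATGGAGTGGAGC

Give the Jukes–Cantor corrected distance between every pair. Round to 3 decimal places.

d(seq1,seq2) = 0.683, d(seq1,seq3) = 0.602, d(seq2,seq3) = 0.462

seq1–seq2: 13/29 sites differ → p ≈ 0.448276, d = −0.75 ln(1 − 0.597701) = 0.682920 ≈ 0.683.
seq1–seq3: 12/29 sites differ → p ≈ 0.413793, d = −0.75 ln(1 − 0.551724) = 0.601760 ≈ 0.602.
seq2–seq3: 10/29 sites differ → p ≈ 0.344828, d = −0.75 ln(1 − 0.459771) = 0.461822 ≈ 0.462.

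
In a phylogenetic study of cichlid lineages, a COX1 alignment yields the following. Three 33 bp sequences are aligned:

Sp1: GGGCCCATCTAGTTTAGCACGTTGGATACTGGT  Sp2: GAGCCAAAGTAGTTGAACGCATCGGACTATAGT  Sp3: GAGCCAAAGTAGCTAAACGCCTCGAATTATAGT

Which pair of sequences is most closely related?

Sp2 and Sp3

Sp1–Sp2: 13/33 differ, p = 0.394, d = 0.559.
Sp1–Sp3: 14/33 differ, p = 0.424, d = 0.625.
Sp2–Sp3: 5/33 differ, p = 0.152, d = 0.169.
The smallest distance is between Sp2 and Sp3.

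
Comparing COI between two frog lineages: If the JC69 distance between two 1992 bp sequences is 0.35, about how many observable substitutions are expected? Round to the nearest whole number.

Invert JC69: p = (3/4)(1 − e^(−4d/3)) = 0.75 × (1 − e^(-0.466667)) = 0.75 × (1 − 0.627089) = 0.279683.
Expected differing sites = pL ≈ 0.279683 × 1992 = 557.128536 ≈ 557.

557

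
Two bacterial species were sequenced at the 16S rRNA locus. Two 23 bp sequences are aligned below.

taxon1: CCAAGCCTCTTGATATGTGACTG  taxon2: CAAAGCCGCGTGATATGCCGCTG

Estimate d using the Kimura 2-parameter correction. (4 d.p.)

0.3206

Of 23 sites, 2 differences are transitions and 4 are transversions, so P = 2/23 ≈ 0.086957 and Q = 4/23 ≈ 0.173913.
Under the Kimura two-parameter model, d = −½ ln(1 − 2P − Q) − ¼ ln(1 − 2Q).
1 − 2P − Q = 0.652173, giving −½ ln(0.652173) = 0.213723.
1 − 2Q = 0.652174, giving −¼ ln(0.652174) = 0.106861.
d = 0.213723 + 0.106861 = 0.320584.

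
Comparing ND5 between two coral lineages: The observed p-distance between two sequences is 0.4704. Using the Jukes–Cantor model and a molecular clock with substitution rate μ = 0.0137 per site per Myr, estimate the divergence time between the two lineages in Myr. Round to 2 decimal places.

d = −(3/4) ln(1 − 4p/3) = −0.75 ln(1 − 0.6272) = −0.75 ln(0.3728)
  = −0.75 × (-0.986713) = 0.740035 substitutions/site.
Under a molecular clock d = 2μt, so t = d/(2μ) = 0.740035 / (2 × 0.0137) = 27.01 Myr.

27.01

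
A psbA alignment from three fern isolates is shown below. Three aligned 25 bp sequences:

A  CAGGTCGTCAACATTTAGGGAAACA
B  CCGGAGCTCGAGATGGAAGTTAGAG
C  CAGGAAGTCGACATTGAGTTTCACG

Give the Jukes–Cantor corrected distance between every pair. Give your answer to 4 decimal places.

d(A,B) = 1.0298, d(A,C) = 0.4904, d(B,C) = 0.5716

A–B: 14/25 sites differ → p = 0.56, d = −0.75 ln(1 − 0.746667) = 1.029788 ≈ 1.0298.
A–C: 9/25 sites differ → p = 0.36, d = −0.75 ln(1 − 0.48) = 0.490445 ≈ 0.4904.
B–C: 10/25 sites differ → p = 0.4, d = −0.75 ln(1 − 0.533333) = 0.571605 ≈ 0.5716.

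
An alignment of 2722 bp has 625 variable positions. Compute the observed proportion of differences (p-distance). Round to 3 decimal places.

p = 625/2722 = 0.229610… ≈ 0.230 (to 3 d.p.).

0.230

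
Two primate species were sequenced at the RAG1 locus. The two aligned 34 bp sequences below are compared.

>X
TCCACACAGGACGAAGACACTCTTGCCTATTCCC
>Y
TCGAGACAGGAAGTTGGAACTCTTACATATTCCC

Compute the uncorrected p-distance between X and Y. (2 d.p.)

The sequences differ at 9 of 34 positions (sites 3, 5, 12, 14, 15, 17, 18, 25, 27).
p = 9/34 = 0.264705… ≈ 0.26 (to 2 d.p.).

0.26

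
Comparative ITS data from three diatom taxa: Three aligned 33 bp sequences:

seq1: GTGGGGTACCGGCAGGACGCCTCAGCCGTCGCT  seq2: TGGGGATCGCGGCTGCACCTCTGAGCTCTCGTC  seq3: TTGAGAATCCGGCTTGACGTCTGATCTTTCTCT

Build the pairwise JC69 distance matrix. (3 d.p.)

d(seq1,seq2) = 0.625, d(seq1,seq3) = 0.559, d(seq2,seq3) = 0.559

seq1–seq2: 14/33 sites differ → p ≈ 0.424242, d = −0.75 ln(1 − 0.565656) = 0.625439 ≈ 0.625.
seq1–seq3: 13/33 sites differ → p ≈ 0.393939, d = −0.75 ln(1 − 0.525252) = 0.558728 ≈ 0.559.
seq2–seq3: 13/33 sites differ → p ≈ 0.393939, d = −0.75 ln(1 − 0.525252) = 0.558728 ≈ 0.559.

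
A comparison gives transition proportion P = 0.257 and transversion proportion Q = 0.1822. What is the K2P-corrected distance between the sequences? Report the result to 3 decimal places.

0.709

Under the Kimura two-parameter model, d = −½ ln(1 − 2P − Q) − ¼ ln(1 − 2Q).
1 − 2P − Q = 0.3038, giving −½ ln(0.3038) = 0.595693.
1 − 2Q = 0.6356, giving −¼ ln(0.6356) = 0.113296.
d = 0.595693 + 0.113296 = 0.708989.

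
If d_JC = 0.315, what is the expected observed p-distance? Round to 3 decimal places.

0.257

p = (3/4)(1 − e^(−4d/3)) = 0.75 × (1 − e^(-0.42)) = 0.75 × (1 − 0.657047) = 0.257215.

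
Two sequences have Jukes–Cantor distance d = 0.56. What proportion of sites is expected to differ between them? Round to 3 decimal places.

p = (3/4)(1 − e^(−4d/3)) = 0.75 × (1 − e^(-0.746667)) = 0.75 × (1 − 0.473944) = 0.394542.

0.395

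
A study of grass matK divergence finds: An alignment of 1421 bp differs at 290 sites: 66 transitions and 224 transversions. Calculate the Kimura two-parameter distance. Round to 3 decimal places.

P = 66/1421 ≈ 0.046446 and Q = 224/1421 ≈ 0.157635.
Under the Kimura two-parameter model, d = −½ ln(1 − 2P − Q) − ¼ ln(1 − 2Q).
1 − 2P − Q = 0.749473, giving −½ ln(0.749473) = 0.144192.
1 − 2Q = 0.68473, giving −¼ ln(0.68473) = 0.094683.
d = 0.144192 + 0.094683 = 0.238875.

0.239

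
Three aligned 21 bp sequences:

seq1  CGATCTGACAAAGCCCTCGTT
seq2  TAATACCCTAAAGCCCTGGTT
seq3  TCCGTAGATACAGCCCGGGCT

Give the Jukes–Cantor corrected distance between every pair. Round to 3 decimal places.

seq1–seq2: 8/21 sites differ → p ≈ 0.380952, d = −0.75 ln(1 − 0.507936) = 0.531860 ≈ 0.532.
seq1–seq3: 11/21 sites differ → p ≈ 0.52381, d = −0.75 ln(1 − 0.698413) = 0.899023 ≈ 0.899.
seq2–seq3: 10/21 sites differ → p ≈ 0.47619, d = −0.75 ln(1 − 0.63492) = 0.755729 ≈ 0.756.

d(seq1,seq2) = 0.532, d(seq1,seq3) = 0.899, d(seq2,seq3) = 0.756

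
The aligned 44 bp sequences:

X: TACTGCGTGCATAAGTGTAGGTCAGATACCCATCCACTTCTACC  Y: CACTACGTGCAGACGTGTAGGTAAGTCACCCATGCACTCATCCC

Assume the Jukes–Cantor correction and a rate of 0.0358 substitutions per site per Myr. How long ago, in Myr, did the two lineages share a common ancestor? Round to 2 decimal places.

4.25

The sequences differ at 11 of 44 sites, so p = 11/44 = 0.25.
d = −(3/4) ln(1 − 4p/3) = −0.75 ln(1 − 0.333333) = −0.75 ln(0.666667)
  = −0.75 × (-0.405465) = 0.304099 substitutions/site.
Under a molecular clock d = 2μt, so t = d/(2μ) = 0.304099 / (2 × 0.0358) = 4.25 Myr.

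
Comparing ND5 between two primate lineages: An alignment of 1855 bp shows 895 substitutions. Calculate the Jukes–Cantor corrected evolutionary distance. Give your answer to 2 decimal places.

0.77

p = 895/1855 ≈ 0.48248.
d = −(3/4) ln(1 − 4p/3) = −0.75 ln(1 − 0.643307) = −0.75 ln(0.356693)
  = −0.75 × (-1.030880) = 0.773160 substitutions/site.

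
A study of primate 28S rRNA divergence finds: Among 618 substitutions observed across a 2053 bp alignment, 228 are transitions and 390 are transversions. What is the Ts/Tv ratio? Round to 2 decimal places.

R = 228/390 = 0.584615… ≈ 0.58 (to 2 d.p.).

0.58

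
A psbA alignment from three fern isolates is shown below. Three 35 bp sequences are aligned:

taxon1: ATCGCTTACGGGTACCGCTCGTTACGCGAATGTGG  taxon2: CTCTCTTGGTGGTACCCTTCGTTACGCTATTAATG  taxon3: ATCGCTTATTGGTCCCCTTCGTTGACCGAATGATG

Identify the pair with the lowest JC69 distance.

taxon1–taxon2: 12/35 differ, p = 0.343, d = 0.458.
taxon1–taxon3: 10/35 differ, p = 0.286, d = 0.360.
taxon2–taxon3: 11/35 differ, p = 0.314, d = 0.407.
The smallest distance is between taxon1 and taxon3.

taxon1 and taxon3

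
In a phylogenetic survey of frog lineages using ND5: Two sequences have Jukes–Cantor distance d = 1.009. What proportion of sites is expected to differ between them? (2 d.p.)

p = (3/4)(1 − e^(−4d/3)) = 0.75 × (1 − e^(-1.345333)) = 0.75 × (1 − 0.260453) = 0.554660.

0.55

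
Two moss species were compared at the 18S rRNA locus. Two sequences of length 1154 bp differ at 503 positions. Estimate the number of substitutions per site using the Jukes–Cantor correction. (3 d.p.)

p = 503/1154 ≈ 0.435875.
d = −(3/4) ln(1 − 4p/3) = −0.75 ln(1 − 0.581167) = −0.75 ln(0.418833)
  = −0.75 × (-0.870283) = 0.652712 substitutions/site.

0.653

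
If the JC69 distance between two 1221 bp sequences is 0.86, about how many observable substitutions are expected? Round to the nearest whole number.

625

Invert JC69: p = (3/4)(1 − e^(−4d/3)) = 0.75 × (1 − e^(-1.146667)) = 0.75 × (1 − 0.317694) = 0.511730.
Expected differing sites = pL ≈ 0.511730 × 1221 = 624.82233 ≈ 625.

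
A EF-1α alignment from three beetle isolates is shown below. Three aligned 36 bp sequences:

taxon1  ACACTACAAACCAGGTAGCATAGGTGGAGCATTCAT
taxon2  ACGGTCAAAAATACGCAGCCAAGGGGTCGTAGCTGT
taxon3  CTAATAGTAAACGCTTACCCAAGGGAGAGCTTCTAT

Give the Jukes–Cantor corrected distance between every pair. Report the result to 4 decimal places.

taxon1–taxon2: 18/36 sites differ → p = 0.5, d = −0.75 ln(1 − 0.666667) = 0.823960 ≈ 0.8240.
taxon1–taxon3: 17/36 sites differ → p ≈ 0.472222, d = −0.75 ln(1 − 0.629629) = 0.744938 ≈ 0.7449.
taxon2–taxon3: 19/36 sites differ → p ≈ 0.527778, d = −0.75 ln(1 − 0.703704) = 0.912297 ≈ 0.9123.

d(taxon1,taxon2) = 0.8240, d(taxon1,taxon3) = 0.7449, d(taxon2,taxon3) = 0.9123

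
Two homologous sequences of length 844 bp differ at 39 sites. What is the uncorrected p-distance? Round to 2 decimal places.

0.05

p = 39/844 = 0.046208… ≈ 0.05 (to 2 d.p.).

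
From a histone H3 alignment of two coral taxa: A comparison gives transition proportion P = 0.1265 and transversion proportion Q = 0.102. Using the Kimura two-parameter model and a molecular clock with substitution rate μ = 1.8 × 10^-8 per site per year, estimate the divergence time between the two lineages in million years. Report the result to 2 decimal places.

7.67

Under the Kimura two-parameter model, d = −½ ln(1 − 2P − Q) − ¼ ln(1 − 2Q).
1 − 2P − Q = 0.645, giving −½ ln(0.645) = 0.219252.
1 − 2Q = 0.796, giving −¼ ln(0.796) = 0.057039.
d = 0.219252 + 0.057039 = 0.276291.
Under a molecular clock d = 2μt, so t = d/(2μ) = 0.276291 / (2 × 1.8 × 10^-8) = 7.67 million years.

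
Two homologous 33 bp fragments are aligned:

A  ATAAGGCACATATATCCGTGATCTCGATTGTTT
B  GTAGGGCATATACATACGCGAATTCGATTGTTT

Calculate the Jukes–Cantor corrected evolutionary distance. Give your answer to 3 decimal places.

The sequences differ at 8 of 33 sites (1, 4, 9, 13, 16, 19, 22, 23), so p = 8/33 ≈ 0.242424.
d = −(3/4) ln(1 − 4p/3) = −0.75 ln(1 − 0.323232) = −0.75 ln(0.676768)
  = −0.75 × (-0.390427) = 0.292820 substitutions/site.

0.293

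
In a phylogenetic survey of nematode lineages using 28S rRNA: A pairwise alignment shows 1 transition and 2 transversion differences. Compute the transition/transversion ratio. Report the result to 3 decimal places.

R = 1/2 = 0.500.

0.500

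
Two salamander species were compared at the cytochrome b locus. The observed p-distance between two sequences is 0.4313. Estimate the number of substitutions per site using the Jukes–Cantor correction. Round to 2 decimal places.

0.64

d = −(3/4) ln(1 − 4p/3) = −0.75 ln(1 − 0.575067) = −0.75 ln(0.424933)
  = −0.75 × (-0.855824) = 0.641868 substitutions/site.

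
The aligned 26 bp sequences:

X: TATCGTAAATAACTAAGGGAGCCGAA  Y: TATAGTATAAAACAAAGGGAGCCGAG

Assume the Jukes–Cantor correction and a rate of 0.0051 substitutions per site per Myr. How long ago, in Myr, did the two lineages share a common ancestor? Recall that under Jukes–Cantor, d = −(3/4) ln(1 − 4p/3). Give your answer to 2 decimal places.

The sequences differ at 5 of 26 sites (4, 8, 10, 14, 26), so p = 5/26 ≈ 0.192308.
d = −(3/4) ln(1 − 4p/3) = −0.75 ln(1 − 0.256411) = −0.75 ln(0.743589)
  = −0.75 × (-0.296267) = 0.222200 substitutions/site.
Under a molecular clock d = 2μt, so t = d/(2μ) = 0.222200 / (2 × 0.0051) = 21.78 Myr.

21.78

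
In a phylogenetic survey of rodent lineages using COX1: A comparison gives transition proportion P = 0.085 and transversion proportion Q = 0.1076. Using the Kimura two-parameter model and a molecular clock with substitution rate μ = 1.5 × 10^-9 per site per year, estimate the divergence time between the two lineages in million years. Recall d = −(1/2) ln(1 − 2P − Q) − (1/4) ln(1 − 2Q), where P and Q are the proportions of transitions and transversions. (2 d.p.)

Under the Kimura two-parameter model, d = −½ ln(1 − 2P − Q) − ¼ ln(1 − 2Q).
1 − 2P − Q = 0.7224, giving −½ ln(0.7224) = 0.162588.
1 − 2Q = 0.7848, giving −¼ ln(0.7848) = 0.060582.
d = 0.162588 + 0.060582 = 0.223170.
Under a molecular clock d = 2μt, so t = d/(2μ) = 0.223170 / (2 × 1.5 × 10^-9) = 74.39 million years.

74.39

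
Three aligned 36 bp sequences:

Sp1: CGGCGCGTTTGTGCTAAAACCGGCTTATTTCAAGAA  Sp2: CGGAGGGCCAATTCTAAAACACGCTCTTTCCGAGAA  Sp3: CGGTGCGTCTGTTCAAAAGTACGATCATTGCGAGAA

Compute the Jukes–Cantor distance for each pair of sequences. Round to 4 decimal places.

Sp1–Sp2: 13/36 sites differ → p ≈ 0.361111, d = −0.75 ln(1 − 0.481481) = 0.492584 ≈ 0.4926.
Sp1–Sp3: 12/36 sites differ → p ≈ 0.333333, d = −0.75 ln(1 − 0.444444) = 0.440839 ≈ 0.4408.
Sp2–Sp3: 11/36 sites differ → p ≈ 0.305556, d = −0.75 ln(1 − 0.407408) = 0.392437 ≈ 0.3924.

d(Sp1,Sp2) = 0.4926, d(Sp1,Sp3) = 0.4408, d(Sp2,Sp3) = 0.3924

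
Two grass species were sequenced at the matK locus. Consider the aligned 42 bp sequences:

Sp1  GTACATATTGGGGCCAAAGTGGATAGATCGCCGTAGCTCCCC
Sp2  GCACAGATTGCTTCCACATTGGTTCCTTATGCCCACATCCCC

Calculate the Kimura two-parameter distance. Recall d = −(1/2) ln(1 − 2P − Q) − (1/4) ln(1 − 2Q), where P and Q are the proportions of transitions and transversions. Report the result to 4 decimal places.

Of 42 sites, 2 differences are transitions and 16 are transversions, so P = 2/42 ≈ 0.047619 and Q = 16/42 ≈ 0.380952.
Under the Kimura two-parameter model, d = −½ ln(1 − 2P − Q) − ¼ ln(1 − 2Q).
1 − 2P − Q = 0.52381, giving −½ ln(0.52381) = 0.323313.
1 − 2Q = 0.238096, giving −¼ ln(0.238096) = 0.358770.
d = 0.323313 + 0.358770 = 0.682083.

0.6821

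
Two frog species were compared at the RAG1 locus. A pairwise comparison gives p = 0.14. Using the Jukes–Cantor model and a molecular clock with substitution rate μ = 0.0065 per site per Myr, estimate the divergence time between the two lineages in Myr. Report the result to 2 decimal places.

d = −(3/4) ln(1 − 4p/3) = −0.75 ln(1 − 0.186667) = −0.75 ln(0.813333)
  = −0.75 × (-0.206615) = 0.154961 substitutions/site.
Under a molecular clock d = 2μt, so t = d/(2μ) = 0.154961 / (2 × 0.0065) = 11.92 Myr.

11.92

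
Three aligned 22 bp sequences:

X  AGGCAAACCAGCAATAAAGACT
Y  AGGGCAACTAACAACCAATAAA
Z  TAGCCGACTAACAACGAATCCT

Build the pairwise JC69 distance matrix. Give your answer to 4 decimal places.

d(X,Y) = 0.5913, d(X,Z) = 0.6987, d(Y,Z) = 0.4975

X–Y: 9/22 sites differ → p ≈ 0.409091, d = −0.75 ln(1 − 0.545455) = 0.591344 ≈ 0.5913.
X–Z: 10/22 sites differ → p ≈ 0.454545, d = −0.75 ln(1 − 0.60606) = 0.698667 ≈ 0.6987.
Y–Z: 8/22 sites differ → p ≈ 0.363636, d = −0.75 ln(1 − 0.484848) = 0.497470 ≈ 0.4975.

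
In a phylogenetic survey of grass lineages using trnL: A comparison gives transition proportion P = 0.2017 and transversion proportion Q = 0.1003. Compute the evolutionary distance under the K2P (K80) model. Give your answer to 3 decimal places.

0.406

Under the Kimura two-parameter model, d = −½ ln(1 − 2P − Q) − ¼ ln(1 − 2Q).
1 − 2P − Q = 0.4963, giving −½ ln(0.4963) = 0.350287.
1 − 2Q = 0.7994, giving −¼ ln(0.7994) = 0.055973.
d = 0.350287 + 0.055973 = 0.406260.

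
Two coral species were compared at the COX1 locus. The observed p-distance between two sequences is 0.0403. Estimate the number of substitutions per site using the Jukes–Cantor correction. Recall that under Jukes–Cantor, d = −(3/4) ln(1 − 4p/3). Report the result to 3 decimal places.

0.041

d = −(3/4) ln(1 − 4p/3) = −0.75 ln(1 − 0.053733) = −0.75 ln(0.946267)
  = −0.75 × (-0.055231) = 0.041423 substitutions/site.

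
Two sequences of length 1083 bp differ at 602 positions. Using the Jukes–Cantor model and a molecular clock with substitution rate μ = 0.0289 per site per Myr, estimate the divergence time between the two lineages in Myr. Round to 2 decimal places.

17.54

p = 602/1083 ≈ 0.555863.
d = −(3/4) ln(1 − 4p/3) = −0.75 ln(1 − 0.741151) = −0.75 ln(0.258849)
  = −0.75 × (-1.351510) = 1.013633 substitutions/site.
Under a molecular clock d = 2μt, so t = d/(2μ) = 1.013633 / (2 × 0.0289) = 17.54 Myr.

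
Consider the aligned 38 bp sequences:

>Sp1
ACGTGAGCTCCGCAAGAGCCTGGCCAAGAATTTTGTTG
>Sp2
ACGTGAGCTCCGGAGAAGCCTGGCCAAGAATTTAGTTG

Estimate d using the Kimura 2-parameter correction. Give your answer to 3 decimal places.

0.114

Of 38 sites, 2 differences are transitions and 2 are transversions, so P = 2/38 ≈ 0.052632 and Q = 2/38 ≈ 0.052632.
Under the Kimura two-parameter model, d = −½ ln(1 − 2P − Q) − ¼ ln(1 − 2Q).
1 − 2P − Q = 0.842104, giving −½ ln(0.842104) = 0.085926.
1 − 2Q = 0.894736, giving −¼ ln(0.894736) = 0.027807.
d = 0.085926 + 0.027807 = 0.113733.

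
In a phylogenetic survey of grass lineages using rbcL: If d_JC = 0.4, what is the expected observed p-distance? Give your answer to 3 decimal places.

0.310

p = (3/4)(1 − e^(−4d/3)) = 0.75 × (1 − e^(-0.533333)) = 0.75 × (1 − 0.586646) = 0.310016.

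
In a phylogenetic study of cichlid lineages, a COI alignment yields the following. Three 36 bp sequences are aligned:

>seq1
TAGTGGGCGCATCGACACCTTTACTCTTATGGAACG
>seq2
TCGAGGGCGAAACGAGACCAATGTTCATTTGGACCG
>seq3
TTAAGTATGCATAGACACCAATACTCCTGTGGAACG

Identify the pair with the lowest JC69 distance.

seq1 and seq3

seq1–seq2: 12/36 differ, p = 0.333, d = 0.441.
seq1–seq3: 11/36 differ, p = 0.306, d = 0.392.
seq2–seq3: 14/36 differ, p = 0.389, d = 0.548.
The smallest distance is between seq1 and seq3.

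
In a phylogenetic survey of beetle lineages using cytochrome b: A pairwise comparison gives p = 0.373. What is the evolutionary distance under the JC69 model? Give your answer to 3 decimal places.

d = −(3/4) ln(1 − 4p/3) = −0.75 ln(1 − 0.497333) = −0.75 ln(0.502667)
  = −0.75 × (-0.687827) = 0.515870 substitutions/site.

0.516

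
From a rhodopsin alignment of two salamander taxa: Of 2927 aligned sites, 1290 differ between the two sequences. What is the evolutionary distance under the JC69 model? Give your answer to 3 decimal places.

p = 1290/2927 ≈ 0.440724.
d = −(3/4) ln(1 − 4p/3) = −0.75 ln(1 − 0.587632) = −0.75 ln(0.412368)
  = −0.75 × (-0.885839) = 0.664379 substitutions/site.

0.664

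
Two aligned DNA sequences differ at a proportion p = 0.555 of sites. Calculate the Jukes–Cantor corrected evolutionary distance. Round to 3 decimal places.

d = −(3/4) ln(1 − 4p/3) = −0.75 ln(1 − 0.74) = −0.75 ln(0.26)
  = −0.75 × (-1.347074) = 1.010306 substitutions/site.

1.010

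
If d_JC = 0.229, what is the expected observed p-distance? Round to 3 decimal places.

0.197

p = (3/4)(1 − e^(−4d/3)) = 0.75 × (1 − e^(-0.305333)) = 0.75 × (1 − 0.736878) = 0.197342.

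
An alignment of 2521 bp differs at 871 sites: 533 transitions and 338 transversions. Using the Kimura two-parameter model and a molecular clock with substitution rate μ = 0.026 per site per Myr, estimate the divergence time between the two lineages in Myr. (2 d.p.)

9.33

P = 533/2521 ≈ 0.211424 and Q = 338/2521 ≈ 0.134074.
Under the Kimura two-parameter model, d = −½ ln(1 − 2P − Q) − ¼ ln(1 − 2Q).
1 − 2P − Q = 0.443078, giving −½ ln(0.443078) = 0.407005.
1 − 2Q = 0.731852, giving −¼ ln(0.731852) = 0.078044.
d = 0.407005 + 0.078044 = 0.485049.
Under a molecular clock d = 2μt, so t = d/(2μ) = 0.485049 / (2 × 0.026) = 9.33 Myr.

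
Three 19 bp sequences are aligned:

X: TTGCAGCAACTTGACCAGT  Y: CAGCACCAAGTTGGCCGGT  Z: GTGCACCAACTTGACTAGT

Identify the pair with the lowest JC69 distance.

X–Y: 6/19 differ, p = 0.316, d = 0.410.
X–Z: 3/19 differ, p = 0.158, d = 0.177.
Y–Z: 6/19 differ, p = 0.316, d = 0.410.
The smallest distance is between X and Z.

X and Z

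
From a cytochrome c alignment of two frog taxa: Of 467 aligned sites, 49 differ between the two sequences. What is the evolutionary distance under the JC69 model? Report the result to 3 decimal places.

0.113

p = 49/467 ≈ 0.104925.
d = −(3/4) ln(1 − 4p/3) = −0.75 ln(1 − 0.1399) = −0.75 ln(0.8601)
  = −0.75 × (-0.150707) = 0.113030 substitutions/site.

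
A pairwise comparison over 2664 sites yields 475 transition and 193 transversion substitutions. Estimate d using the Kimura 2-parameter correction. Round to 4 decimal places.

P = 475/2664 ≈ 0.178303 and Q = 193/2664 ≈ 0.072447.
Under the Kimura two-parameter model, d = −½ ln(1 − 2P − Q) − ¼ ln(1 − 2Q).
1 − 2P − Q = 0.570947, giving −½ ln(0.570947) = 0.280229.
1 − 2Q = 0.855106, giving −¼ ln(0.855106) = 0.039132.
d = 0.280229 + 0.039132 = 0.319361.

0.3194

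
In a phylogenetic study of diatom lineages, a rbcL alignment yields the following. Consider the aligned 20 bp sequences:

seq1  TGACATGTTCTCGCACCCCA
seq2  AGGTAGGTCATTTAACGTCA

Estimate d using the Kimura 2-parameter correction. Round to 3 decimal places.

1.034

Of 20 sites, 5 differences are transitions and 6 are transversions, so P = 5/20 = 0.25 and Q = 6/20 = 0.3.
Under the Kimura two-parameter model, d = −½ ln(1 − 2P − Q) − ¼ ln(1 − 2Q).
1 − 2P − Q = 0.2, giving −½ ln(0.2) = 0.804719.
1 − 2Q = 0.4, giving −¼ ln(0.4) = 0.229073.
d = 0.804719 + 0.229073 = 1.033792.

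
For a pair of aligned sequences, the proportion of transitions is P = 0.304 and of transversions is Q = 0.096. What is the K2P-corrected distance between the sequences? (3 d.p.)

0.662

Under the Kimura two-parameter model, d = −½ ln(1 − 2P − Q) − ¼ ln(1 − 2Q).
1 − 2P − Q = 0.296, giving −½ ln(0.296) = 0.608698.
1 − 2Q = 0.808, giving −¼ ln(0.808) = 0.053298.
d = 0.608698 + 0.053298 = 0.661996.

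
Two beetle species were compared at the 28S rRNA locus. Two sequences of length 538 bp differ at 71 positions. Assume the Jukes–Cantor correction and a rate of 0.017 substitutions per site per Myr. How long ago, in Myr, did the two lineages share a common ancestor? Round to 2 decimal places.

p = 71/538 ≈ 0.13197.
d = −(3/4) ln(1 − 4p/3) = −0.75 ln(1 − 0.17596) = −0.75 ln(0.82404)
  = −0.75 × (-0.193536) = 0.145152 substitutions/site.
Under a molecular clock d = 2μt, so t = d/(2μ) = 0.145152 / (2 × 0.017) = 4.27 Myr.

4.27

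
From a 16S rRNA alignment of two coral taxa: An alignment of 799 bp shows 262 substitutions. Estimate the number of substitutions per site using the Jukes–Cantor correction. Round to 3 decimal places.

p = 262/799 ≈ 0.32791.
d = −(3/4) ln(1 − 4p/3) = −0.75 ln(1 − 0.437213) = −0.75 ln(0.562787)
  = −0.75 × (-0.574854) = 0.431141 substitutions/site.

0.431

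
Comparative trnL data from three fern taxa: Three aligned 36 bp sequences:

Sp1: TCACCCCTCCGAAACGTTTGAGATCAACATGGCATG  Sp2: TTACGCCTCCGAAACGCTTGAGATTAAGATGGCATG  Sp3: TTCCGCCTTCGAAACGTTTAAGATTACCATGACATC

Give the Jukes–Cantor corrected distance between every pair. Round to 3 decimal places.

Sp1–Sp2: 5/36 sites differ → p ≈ 0.138889, d = −0.75 ln(1 − 0.185185) = 0.153596 ≈ 0.154.
Sp1–Sp3: 9/36 sites differ → p = 0.25, d = −0.75 ln(1 − 0.333333) = 0.304098 ≈ 0.304.
Sp2–Sp3: 8/36 sites differ → p ≈ 0.222222, d = −0.75 ln(1 − 0.296296) = 0.263548 ≈ 0.264.

d(Sp1,Sp2) = 0.154, d(Sp1,Sp3) = 0.304, d(Sp2,Sp3) = 0.264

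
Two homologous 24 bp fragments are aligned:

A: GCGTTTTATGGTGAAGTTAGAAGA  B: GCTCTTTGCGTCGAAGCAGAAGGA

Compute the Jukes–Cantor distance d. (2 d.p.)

The sequences differ at 11 of 24 sites, so p = 11/24 ≈ 0.458333.
d = −(3/4) ln(1 − 4p/3) = −0.75 ln(1 − 0.611111) = −0.75 ln(0.388889)
  = −0.75 × (-0.944461) = 0.708346 substitutions/site.

0.71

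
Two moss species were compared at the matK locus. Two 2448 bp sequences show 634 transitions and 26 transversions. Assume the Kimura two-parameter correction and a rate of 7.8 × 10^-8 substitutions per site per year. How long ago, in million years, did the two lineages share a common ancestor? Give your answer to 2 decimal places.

2.44

P = 634/2448 ≈ 0.258987 and Q = 26/2448 ≈ 0.010621.
Under the Kimura two-parameter model, d = −½ ln(1 − 2P − Q) − ¼ ln(1 − 2Q).
1 − 2P − Q = 0.471405, giving −½ ln(0.471405) = 0.376019.
1 − 2Q = 0.978758, giving −¼ ln(0.978758) = 0.005368.
d = 0.376019 + 0.005368 = 0.381387.
Under a molecular clock d = 2μt, so t = d/(2μ) = 0.381387 / (2 × 7.8 × 10^-8) = 2.44 million years.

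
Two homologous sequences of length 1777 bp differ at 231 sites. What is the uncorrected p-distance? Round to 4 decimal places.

p = 231/1777 = 0.129994… ≈ 0.1300 (to 4 d.p.).

0.1300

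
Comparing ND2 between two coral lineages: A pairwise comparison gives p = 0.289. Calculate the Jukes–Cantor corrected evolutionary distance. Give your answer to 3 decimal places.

d = −(3/4) ln(1 − 4p/3) = −0.75 ln(1 − 0.385333) = −0.75 ln(0.614667)
  = −0.75 × (-0.486675) = 0.365006 substitutions/site.

0.365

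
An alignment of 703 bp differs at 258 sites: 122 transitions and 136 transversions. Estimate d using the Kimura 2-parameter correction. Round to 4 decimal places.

0.5112

P = 122/703 ≈ 0.173542 and Q = 136/703 ≈ 0.193457.
Under the Kimura two-parameter model, d = −½ ln(1 − 2P − Q) − ¼ ln(1 − 2Q).
1 − 2P − Q = 0.459459, giving −½ ln(0.459459) = 0.388853.
1 − 2Q = 0.613086, giving −¼ ln(0.613086) = 0.122313.
d = 0.388853 + 0.122313 = 0.511166.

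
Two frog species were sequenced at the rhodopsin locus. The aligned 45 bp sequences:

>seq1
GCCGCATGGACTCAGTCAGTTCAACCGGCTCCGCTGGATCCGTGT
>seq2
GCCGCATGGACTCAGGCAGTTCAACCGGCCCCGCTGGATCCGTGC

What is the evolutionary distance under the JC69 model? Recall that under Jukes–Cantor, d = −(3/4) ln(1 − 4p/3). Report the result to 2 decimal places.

The sequences differ at 3 of 45 sites (16, 30, 45), so p = 3/45 ≈ 0.066667.
d = −(3/4) ln(1 − 4p/3) = −0.75 ln(1 − 0.088889) = −0.75 ln(0.911111)
  = −0.75 × (-0.093091) = 0.069818 substitutions/site.

0.07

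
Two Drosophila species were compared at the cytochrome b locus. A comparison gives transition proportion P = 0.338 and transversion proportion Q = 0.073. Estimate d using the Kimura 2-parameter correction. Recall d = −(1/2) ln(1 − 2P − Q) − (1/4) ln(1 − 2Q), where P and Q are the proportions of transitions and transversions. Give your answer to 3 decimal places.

Under the Kimura two-parameter model, d = −½ ln(1 − 2P − Q) − ¼ ln(1 − 2Q).
1 − 2P − Q = 0.251, giving −½ ln(0.251) = 0.691151.
1 − 2Q = 0.854, giving −¼ ln(0.854) = 0.039456.
d = 0.691151 + 0.039456 = 0.730607.

0.731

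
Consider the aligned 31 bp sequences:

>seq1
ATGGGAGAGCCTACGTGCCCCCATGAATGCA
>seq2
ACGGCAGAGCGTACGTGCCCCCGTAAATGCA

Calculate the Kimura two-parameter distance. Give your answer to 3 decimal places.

Of 31 sites, 3 differences are transitions and 2 are transversions, so P = 3/31 ≈ 0.096774 and Q = 2/31 ≈ 0.064516.
Under the Kimura two-parameter model, d = −½ ln(1 − 2P − Q) − ¼ ln(1 − 2Q).
1 − 2P − Q = 0.741936, giving −½ ln(0.741936) = 0.149246.
1 − 2Q = 0.870968, giving −¼ ln(0.870968) = 0.034538.
d = 0.149246 + 0.034538 = 0.183784.

0.184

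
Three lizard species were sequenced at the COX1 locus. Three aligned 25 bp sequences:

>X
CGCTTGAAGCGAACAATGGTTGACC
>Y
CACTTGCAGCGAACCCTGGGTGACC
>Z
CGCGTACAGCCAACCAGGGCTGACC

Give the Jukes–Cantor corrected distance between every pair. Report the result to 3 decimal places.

X–Y: 5/25 sites differ → p = 0.2, d = −0.75 ln(1 − 0.266667) = 0.232617 ≈ 0.233.
X–Z: 7/25 sites differ → p = 0.28, d = −0.75 ln(1 − 0.373333) = 0.350505 ≈ 0.351.
Y–Z: 7/25 sites differ → p = 0.28, d = −0.75 ln(1 − 0.373333) = 0.350505 ≈ 0.351.

d(X,Y) = 0.233, d(X,Z) = 0.351, d(Y,Z) = 0.351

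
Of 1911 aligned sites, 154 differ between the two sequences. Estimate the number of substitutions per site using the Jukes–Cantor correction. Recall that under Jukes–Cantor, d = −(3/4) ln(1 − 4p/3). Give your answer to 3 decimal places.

0.085

p = 154/1911 ≈ 0.080586.
d = −(3/4) ln(1 − 4p/3) = −0.75 ln(1 − 0.107448) = −0.75 ln(0.892552)
  = −0.75 × (-0.113671) = 0.085253 substitutions/site.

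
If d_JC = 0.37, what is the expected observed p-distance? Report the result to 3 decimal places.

p = (3/4)(1 − e^(−4d/3)) = 0.75 × (1 − e^(-0.493333)) = 0.75 × (1 − 0.610588) = 0.292059.

0.292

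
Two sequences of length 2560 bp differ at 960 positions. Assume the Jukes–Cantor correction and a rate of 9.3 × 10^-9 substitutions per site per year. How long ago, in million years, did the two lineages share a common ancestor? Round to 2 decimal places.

27.95

p = 960/2560 = 0.375.
d = −(3/4) ln(1 − 4p/3) = −0.75 ln(1 − 0.5) = −0.75 ln(0.5)
  = −0.75 × (-0.693147) = 0.519860 substitutions/site.
Under a molecular clock d = 2μt, so t = d/(2μ) = 0.519860 / (2 × 9.3 × 10^-9) = 27.95 million years.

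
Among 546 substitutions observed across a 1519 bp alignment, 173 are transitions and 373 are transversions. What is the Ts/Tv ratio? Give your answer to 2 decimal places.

0.46

R = 173/373 = 0.463806… ≈ 0.46 (to 2 d.p.).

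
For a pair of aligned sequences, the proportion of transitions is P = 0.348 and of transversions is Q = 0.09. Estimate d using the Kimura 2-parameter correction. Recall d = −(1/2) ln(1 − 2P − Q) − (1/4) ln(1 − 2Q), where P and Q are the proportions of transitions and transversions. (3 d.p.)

Under the Kimura two-parameter model, d = −½ ln(1 − 2P − Q) − ¼ ln(1 − 2Q).
1 − 2P − Q = 0.214, giving −½ ln(0.214) = 0.770890.
1 − 2Q = 0.82, giving −¼ ln(0.82) = 0.049613.
d = 0.770890 + 0.049613 = 0.820503.

0.821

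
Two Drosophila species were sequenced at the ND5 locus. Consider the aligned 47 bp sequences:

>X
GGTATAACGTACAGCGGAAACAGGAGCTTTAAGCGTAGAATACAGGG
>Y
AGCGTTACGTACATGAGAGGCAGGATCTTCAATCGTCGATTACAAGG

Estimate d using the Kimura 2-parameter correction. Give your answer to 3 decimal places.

0.424

Of 47 sites, 8 differences are transitions and 7 are transversions, so P = 8/47 ≈ 0.170213 and Q = 7/47 ≈ 0.148936.
Under the Kimura two-parameter model, d = −½ ln(1 − 2P − Q) − ¼ ln(1 − 2Q).
1 − 2P − Q = 0.510638, giving −½ ln(0.510638) = 0.336047.
1 − 2Q = 0.702128, giving −¼ ln(0.702128) = 0.088410.
d = 0.336047 + 0.088410 = 0.424457.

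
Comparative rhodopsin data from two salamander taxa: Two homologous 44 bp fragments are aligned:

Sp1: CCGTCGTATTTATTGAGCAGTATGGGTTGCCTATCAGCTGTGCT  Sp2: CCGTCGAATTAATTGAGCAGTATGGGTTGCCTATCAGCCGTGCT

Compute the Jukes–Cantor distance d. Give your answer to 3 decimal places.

The sequences differ at 3 of 44 sites (7, 11, 39), so p = 3/44 ≈ 0.068182.
d = −(3/4) ln(1 − 4p/3) = −0.75 ln(1 − 0.090909) = −0.75 ln(0.909091)
  = −0.75 × (-0.095310) = 0.071483 substitutions/site.

0.071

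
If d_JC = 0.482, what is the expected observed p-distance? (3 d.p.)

p = (3/4)(1 − e^(−4d/3)) = 0.75 × (1 − e^(-0.642667)) = 0.75 × (1 − 0.525888) = 0.355584.

0.356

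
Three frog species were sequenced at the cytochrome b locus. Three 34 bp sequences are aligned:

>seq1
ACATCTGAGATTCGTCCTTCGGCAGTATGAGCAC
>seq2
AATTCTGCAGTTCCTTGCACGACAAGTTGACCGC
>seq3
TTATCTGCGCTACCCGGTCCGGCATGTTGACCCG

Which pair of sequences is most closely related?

seq1–seq2: 16/34 differ, p = 0.471, d = 0.741.
seq1–seq3: 16/34 differ, p = 0.471, d = 0.741.
seq2–seq3: 14/34 differ, p = 0.412, d = 0.597.
The smallest distance is between seq2 and seq3.

seq2 and seq3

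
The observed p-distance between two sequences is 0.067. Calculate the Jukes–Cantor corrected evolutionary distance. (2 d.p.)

d = −(3/4) ln(1 − 4p/3) = −0.75 ln(1 − 0.089333) = −0.75 ln(0.910667)
  = −0.75 × (-0.093578) = 0.070184 substitutions/site.

0.07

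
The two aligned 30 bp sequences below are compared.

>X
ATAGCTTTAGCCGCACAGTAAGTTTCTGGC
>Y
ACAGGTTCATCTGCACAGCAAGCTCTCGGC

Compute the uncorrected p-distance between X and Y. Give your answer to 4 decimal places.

The sequences differ at 10 of 30 positions (sites 2, 5, 8, 10, 12, 19, 23, 25, 26, 27).
p = 10/30 = 0.333333… ≈ 0.3333 (to 4 d.p.).

0.3333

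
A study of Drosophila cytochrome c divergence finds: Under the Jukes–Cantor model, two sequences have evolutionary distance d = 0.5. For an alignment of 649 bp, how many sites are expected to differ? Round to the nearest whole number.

237

Invert JC69: p = (3/4)(1 − e^(−4d/3)) = 0.75 × (1 − e^(-0.666667)) = 0.75 × (1 − 0.513417) = 0.364937.
Expected differing sites = pL ≈ 0.364937 × 649 = 236.844113 ≈ 237.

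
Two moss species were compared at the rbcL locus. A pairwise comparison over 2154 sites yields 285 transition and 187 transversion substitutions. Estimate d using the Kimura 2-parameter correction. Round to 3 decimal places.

0.264

P = 285/2154 ≈ 0.132312 and Q = 187/2154 ≈ 0.086815.
Under the Kimura two-parameter model, d = −½ ln(1 − 2P − Q) − ¼ ln(1 − 2Q).
1 − 2P − Q = 0.648561, giving −½ ln(0.648561) = 0.216500.
1 − 2Q = 0.82637, giving −¼ ln(0.82637) = 0.047678.
d = 0.216500 + 0.047678 = 0.264178.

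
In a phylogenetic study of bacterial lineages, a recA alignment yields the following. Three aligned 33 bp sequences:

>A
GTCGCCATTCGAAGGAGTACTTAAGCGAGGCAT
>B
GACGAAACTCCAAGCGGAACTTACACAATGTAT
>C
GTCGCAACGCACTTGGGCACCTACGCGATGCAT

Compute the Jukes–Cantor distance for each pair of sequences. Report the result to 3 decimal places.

A–B: 13/33 sites differ → p ≈ 0.393939, d = −0.75 ln(1 − 0.525252) = 0.558728 ≈ 0.559.
A–C: 12/33 sites differ → p ≈ 0.363636, d = −0.75 ln(1 − 0.484848) = 0.497470 ≈ 0.497.
B–C: 13/33 sites differ → p ≈ 0.393939, d = −0.75 ln(1 − 0.525252) = 0.558728 ≈ 0.559.

d(A,B) = 0.559, d(A,C) = 0.497, d(B,C) = 0.559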